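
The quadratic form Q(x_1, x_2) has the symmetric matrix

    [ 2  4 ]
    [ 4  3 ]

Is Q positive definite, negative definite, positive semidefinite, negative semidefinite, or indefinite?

For the 2×2 matrix [[2, 4], [4, 3]]: det = 2·3 − (4)² = -10, trace = 5.
det < 0 so the eigenvalues have opposite signs; the form is indefinite.

indefinite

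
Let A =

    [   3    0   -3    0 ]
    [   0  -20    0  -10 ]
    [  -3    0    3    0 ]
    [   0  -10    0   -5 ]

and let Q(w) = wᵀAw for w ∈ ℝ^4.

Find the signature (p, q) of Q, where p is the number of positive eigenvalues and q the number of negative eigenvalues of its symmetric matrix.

Applying the same elementary operations to the rows and columns of A produces a congruent diagonal matrix with entries 3, -20, 0, 0.
Counting signs: 1 positive, 1 negative, 2 zero.

(1, 1)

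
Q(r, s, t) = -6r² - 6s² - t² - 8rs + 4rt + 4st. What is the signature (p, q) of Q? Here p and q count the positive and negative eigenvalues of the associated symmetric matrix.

Write A = [[-6, -4, 2], [-4, -6, 2], [2, 2, -1]].
Congruent diagonalization of A (simultaneous row and column reduction) yields pivots -6, -10/3, -1/5.
That gives 3 negative pivots.

(0, 3)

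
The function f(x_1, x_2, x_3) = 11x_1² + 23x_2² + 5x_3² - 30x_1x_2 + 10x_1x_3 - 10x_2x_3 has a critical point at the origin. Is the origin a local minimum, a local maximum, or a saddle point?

The Hessian at the origin is H = [[22, -30, 10], [-30, 46, -10], [10, -10, 10]].
Applying the same elementary operations to the rows and columns of H produces a congruent diagonal matrix with entries 22, 56/11, 20/7.
Counting signs: 3 positive.
H is positive definite, so the origin is a strict local minimum.

local minimum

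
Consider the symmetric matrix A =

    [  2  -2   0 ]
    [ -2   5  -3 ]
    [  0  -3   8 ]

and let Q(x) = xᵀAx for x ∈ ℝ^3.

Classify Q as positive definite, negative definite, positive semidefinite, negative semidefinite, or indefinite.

positive definite

Congruent diagonalization of A (simultaneous row and column reduction) yields pivots 2, 3, 5.
That gives 3 positive pivots.
Hence Q is positive definite.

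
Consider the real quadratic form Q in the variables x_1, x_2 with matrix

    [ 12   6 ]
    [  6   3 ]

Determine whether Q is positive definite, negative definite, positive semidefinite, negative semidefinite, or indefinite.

Row-reducing A symmetrically gives the diagonal entries 12, 0.
Counting signs: 1 positive, 1 zero.
Hence Q is positive semidefinite.

positive semidefinite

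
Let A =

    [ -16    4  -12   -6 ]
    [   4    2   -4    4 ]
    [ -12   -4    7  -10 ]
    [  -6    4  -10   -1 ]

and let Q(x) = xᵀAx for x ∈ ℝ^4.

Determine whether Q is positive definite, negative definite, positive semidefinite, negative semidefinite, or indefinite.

indefinite

An LDLᵀ factorisation of A has diagonal entries -16, 3, -1/3, -1/2.
That gives 1 positive, 3 negative pivots.
Hence Q is indefinite.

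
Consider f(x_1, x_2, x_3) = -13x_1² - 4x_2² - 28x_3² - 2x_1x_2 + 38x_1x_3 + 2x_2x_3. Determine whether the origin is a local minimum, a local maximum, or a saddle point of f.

local maximum

The Hessian at the origin is H = [[-26, -2, 38], [-2, -8, 2], [38, 2, -56]].
Applying the same elementary operations to the rows and columns of H produces a congruent diagonal matrix with entries -26, -102/13, -6/17.
So there are 3 negative pivots.
H is negative definite, so the origin is a strict local maximum.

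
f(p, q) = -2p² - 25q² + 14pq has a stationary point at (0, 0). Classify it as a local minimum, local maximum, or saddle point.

The Hessian at the origin is H = [[-4, 14], [14, -50]].
det H = -4·-50 − (14)² = 4 > 0 and H[1,1] = -4 < 0, so H is negative definite.
Therefore the origin is a local maximum.

local maximum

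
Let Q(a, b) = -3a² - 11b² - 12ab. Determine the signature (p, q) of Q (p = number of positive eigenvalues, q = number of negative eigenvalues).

(1, 1)

The associated matrix is A = [[-3, -6], [-6, -11]].
Applying the same elementary operations to the rows and columns of A produces a congruent diagonal matrix with entries -3, 1.
That gives 1 positive, 1 negative pivots.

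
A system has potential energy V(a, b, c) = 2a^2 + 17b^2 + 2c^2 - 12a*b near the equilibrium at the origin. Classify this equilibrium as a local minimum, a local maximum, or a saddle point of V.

saddle point

The Hessian at the origin is H = [[4, -12, 0], [-12, 34, 0], [0, 0, 4]].
Congruent diagonalization of H (simultaneous row and column reduction) yields pivots 4, -2, 4.
That gives 2 positive, 1 negative pivots.
H is indefinite, so the origin is a saddle point.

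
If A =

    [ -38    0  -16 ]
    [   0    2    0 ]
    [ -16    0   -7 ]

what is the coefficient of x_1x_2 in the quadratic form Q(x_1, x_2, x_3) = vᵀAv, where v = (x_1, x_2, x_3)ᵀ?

The coefficient of x_1x_2 is A[1,2] + A[2,1] = 2·0 = 0.

0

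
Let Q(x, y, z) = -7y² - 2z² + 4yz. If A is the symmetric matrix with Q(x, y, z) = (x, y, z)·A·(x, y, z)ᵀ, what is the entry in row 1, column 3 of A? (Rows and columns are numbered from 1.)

0

The coefficient of x·z in Q is 0. For a symmetric A this equals A[1,3] + A[3,1] = 2·A[1,3].
So A[1,3] = 0/2 = 0.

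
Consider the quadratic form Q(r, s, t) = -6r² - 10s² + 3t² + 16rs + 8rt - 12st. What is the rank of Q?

3

Write A = [[-6, 8, 4], [8, -10, -6], [4, -6, 3]].
Symmetric row and column elimination reduces A to a congruent diagonal form with pivots -6, 2/3, 5.
Counting signs: 2 positive, 1 negative.
The rank is the number of nonzero pivots: 3.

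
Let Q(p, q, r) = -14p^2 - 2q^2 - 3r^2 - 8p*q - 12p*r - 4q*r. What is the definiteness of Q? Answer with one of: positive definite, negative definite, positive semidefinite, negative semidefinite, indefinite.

The symmetric matrix of Q is A = [[-14, -4, -6], [-4, -2, -2], [-6, -2, -3]].
Leading principal minors: Δ_1 = -14, Δ_2 = 12, Δ_3 = -4.
The signs alternate starting with Δ_1 < 0, so by Sylvester's criterion Q is negative definite.

negative definite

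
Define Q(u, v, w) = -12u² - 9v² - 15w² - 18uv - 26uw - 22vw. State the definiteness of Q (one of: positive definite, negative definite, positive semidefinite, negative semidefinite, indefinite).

negative definite

The symmetric matrix of Q is A = [[-12, -9, -13], [-9, -9, -11], [-13, -11, -15]].
Leading principal minors: Δ_1 = -12, Δ_2 = 27, Δ_3 = -6.
The signs alternate starting with Δ_1 < 0, so by Sylvester's criterion Q is negative definite.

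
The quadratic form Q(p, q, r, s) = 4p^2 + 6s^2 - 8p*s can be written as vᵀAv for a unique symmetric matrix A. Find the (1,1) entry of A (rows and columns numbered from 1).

The coefficient of p^2 in Q is 4, and that is exactly A[1,1].

4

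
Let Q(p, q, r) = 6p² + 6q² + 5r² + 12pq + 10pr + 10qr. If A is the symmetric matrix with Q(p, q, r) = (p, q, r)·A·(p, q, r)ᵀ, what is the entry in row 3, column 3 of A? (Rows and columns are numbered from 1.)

The coefficient of r² in Q is 5, and that is exactly A[3,3].

5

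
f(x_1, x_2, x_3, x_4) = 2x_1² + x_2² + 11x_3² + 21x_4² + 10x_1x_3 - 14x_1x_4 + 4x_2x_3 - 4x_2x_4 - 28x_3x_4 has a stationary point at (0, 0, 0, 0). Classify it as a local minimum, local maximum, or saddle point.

saddle point

The Hessian at the origin is H = [[4, 0, 10, -14], [0, 2, 4, -4], [10, 4, 22, -28], [-14, -4, -28, 42]].
Row-reducing H symmetrically gives the diagonal entries 4, 2, -11, 60/11.
So there are 3 positive, 1 negative pivots.
H is indefinite, so the origin is a saddle point.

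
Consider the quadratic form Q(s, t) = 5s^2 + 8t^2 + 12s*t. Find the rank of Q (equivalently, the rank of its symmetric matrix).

2

The symmetric matrix is A = [[5, 6], [6, 8]].
An LDLᵀ factorisation of A has diagonal entries 5, 4/5.
That gives 2 positive pivots.
The rank is the number of nonzero pivots: 2.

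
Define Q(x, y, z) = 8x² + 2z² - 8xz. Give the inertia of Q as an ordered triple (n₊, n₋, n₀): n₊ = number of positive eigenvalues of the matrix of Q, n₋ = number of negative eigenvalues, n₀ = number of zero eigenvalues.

(1, 0, 2)

The symmetric matrix is A = [[8, 0, -4], [0, 0, 0], [-4, 0, 2]].
Congruent diagonalization of A (simultaneous row and column reduction) yields pivots 8, 0, 0.
That gives 1 positive, 2 zero pivots.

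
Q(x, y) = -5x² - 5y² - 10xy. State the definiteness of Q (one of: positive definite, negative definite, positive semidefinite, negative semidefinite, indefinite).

negative semidefinite

The symmetric matrix of Q is [[-5, -5], [-5, -5]].
For the 2×2 matrix [[-5, -5], [-5, -5]]: det = -5·-5 − (-5)² = 0, trace = -10.
det = 0 so one eigenvalue is zero; the form is semidefinite with the sign of the trace.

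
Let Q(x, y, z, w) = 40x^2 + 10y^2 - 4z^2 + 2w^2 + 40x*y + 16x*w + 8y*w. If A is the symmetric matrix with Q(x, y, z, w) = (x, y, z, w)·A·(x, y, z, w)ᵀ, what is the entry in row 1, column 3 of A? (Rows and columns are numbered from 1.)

0

The coefficient of x·z in Q is 0. For a symmetric A this equals A[1,3] + A[3,1] = 2·A[1,3].
So A[1,3] = 0/2 = 0.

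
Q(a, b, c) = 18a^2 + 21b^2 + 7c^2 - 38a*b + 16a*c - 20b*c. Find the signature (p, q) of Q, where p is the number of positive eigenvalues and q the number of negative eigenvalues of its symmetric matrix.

Write A = [[18, -19, 8], [-19, 21, -10], [8, -10, 7]].
Row-reducing A symmetrically gives the diagonal entries 18, 17/18, 15/17.
Counting signs: 3 positive.

(3, 0)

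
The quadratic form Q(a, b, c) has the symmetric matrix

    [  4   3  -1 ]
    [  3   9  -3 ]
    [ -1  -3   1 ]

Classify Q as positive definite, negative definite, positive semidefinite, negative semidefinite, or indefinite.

positive semidefinite

Congruent diagonalization of A (simultaneous row and column reduction) yields pivots 4, 27/4, 0.
So there are 2 positive, 1 zero pivots.
Hence Q is positive semidefinite.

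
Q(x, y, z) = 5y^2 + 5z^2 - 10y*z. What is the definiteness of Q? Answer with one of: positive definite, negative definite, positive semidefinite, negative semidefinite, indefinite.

positive semidefinite

The associated matrix is A = [[0, 0, 0], [0, 5, -5], [0, -5, 5]].
Row-reducing A symmetrically gives the diagonal entries 0, 5, 0.
So there are 1 positive, 2 zero pivots.
Hence Q is positive semidefinite.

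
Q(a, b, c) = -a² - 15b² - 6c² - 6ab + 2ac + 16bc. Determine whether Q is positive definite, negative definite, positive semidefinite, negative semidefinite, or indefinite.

negative definite

The symmetric matrix of Q is A = [[-1, -3, 1], [-3, -15, 8], [1, 8, -6]].
Leading principal minors: Δ_1 = -1, Δ_2 = 6, Δ_3 = -5.
The signs alternate starting with Δ_1 < 0, so by Sylvester's criterion Q is negative definite.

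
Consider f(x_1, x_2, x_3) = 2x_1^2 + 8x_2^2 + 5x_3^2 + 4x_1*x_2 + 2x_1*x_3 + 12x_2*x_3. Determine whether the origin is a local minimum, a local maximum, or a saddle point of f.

local minimum

The Hessian at the origin is H = [[4, 4, 2], [4, 16, 12], [2, 12, 10]].
An LDLᵀ factorisation of H has diagonal entries 4, 12, 2/3.
So there are 3 positive pivots.
H is positive definite, so the origin is a strict local minimum.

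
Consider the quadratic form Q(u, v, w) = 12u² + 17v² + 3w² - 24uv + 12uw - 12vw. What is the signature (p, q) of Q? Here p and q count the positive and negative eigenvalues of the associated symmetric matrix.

(2, 0)

Write A = [[12, -12, 6], [-12, 17, -6], [6, -6, 3]].
Congruent diagonalization of A (simultaneous row and column reduction) yields pivots 12, 5, 0.
Counting signs: 2 positive, 1 zero.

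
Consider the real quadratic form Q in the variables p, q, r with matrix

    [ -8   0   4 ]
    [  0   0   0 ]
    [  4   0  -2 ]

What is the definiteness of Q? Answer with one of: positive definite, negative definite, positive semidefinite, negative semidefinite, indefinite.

negative semidefinite

Applying the same elementary operations to the rows and columns of A produces a congruent diagonal matrix with entries -8, 0, 0.
Counting signs: 1 negative, 2 zero.
Hence Q is negative semidefinite.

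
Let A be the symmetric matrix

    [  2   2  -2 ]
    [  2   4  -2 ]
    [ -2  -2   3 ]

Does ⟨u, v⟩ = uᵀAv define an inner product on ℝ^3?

Row-reducing A symmetrically gives the diagonal entries 2, 2, 1.
That gives 3 positive pivots.
Hence Q is positive definite.
⟨·,·⟩ is an inner product exactly when A is positive definite.

yes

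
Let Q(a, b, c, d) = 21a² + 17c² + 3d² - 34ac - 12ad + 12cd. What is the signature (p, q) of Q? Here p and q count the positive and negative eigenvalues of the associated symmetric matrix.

(3, 0)

The associated matrix is A = [[21, 0, -17, -6], [0, 0, 0, 0], [-17, 0, 17, 6], [-6, 0, 6, 3]].
Applying the same elementary operations to the rows and columns of A produces a congruent diagonal matrix with entries 21, 0, 68/21, 15/17.
Counting signs: 3 positive, 1 zero.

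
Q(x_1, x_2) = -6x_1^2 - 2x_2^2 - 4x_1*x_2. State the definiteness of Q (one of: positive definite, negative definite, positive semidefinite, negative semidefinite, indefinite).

The symmetric matrix of Q is [[-6, -2], [-2, -2]].
For the 2×2 matrix [[-6, -2], [-2, -2]]: det = -6·-2 − (-2)² = 8, trace = -8.
det > 0 so both eigenvalues share the sign of the trace; trace = -8 < 0 ⇒ both negative.

negative definite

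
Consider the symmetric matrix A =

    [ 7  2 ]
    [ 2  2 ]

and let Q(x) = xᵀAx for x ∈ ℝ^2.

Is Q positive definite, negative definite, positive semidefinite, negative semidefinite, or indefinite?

Leading principal minors: Δ_1 = 7, Δ_2 = 10.
All leading principal minors are positive, so by Sylvester's criterion Q is positive definite.

positive definite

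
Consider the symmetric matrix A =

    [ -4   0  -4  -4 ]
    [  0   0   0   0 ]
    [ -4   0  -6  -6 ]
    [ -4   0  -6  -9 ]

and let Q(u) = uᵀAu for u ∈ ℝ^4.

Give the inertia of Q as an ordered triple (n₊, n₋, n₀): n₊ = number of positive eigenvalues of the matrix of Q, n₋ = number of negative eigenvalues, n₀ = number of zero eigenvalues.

Symmetric row and column elimination reduces A to a congruent diagonal form with pivots -4, 0, -2, -3.
So there are 3 negative, 1 zero pivots.

(0, 3, 1)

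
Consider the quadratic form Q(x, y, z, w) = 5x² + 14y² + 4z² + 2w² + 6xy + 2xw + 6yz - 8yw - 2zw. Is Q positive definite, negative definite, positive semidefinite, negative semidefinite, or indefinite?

The symmetric matrix is A = [[5, 3, 0, 1], [3, 14, 3, -4], [0, 3, 4, -1], [1, -4, -1, 2]].
An LDLᵀ factorisation of A has diagonal entries 5, 61/5, 199/61, 12/199.
So there are 4 positive pivots.
Hence Q is positive definite.

positive definite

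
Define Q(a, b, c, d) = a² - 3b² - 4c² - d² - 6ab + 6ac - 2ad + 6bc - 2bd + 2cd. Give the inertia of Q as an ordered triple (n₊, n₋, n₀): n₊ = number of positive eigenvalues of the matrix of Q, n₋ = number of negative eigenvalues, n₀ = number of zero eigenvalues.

(1, 3, 0)

Write A = [[1, -3, 3, -1], [-3, -3, 3, -1], [3, 3, -4, 1], [-1, -1, 1, -1]].
Symmetric row and column elimination reduces A to a congruent diagonal form with pivots 1, -12, -1, -2/3.
Counting signs: 1 positive, 3 negative.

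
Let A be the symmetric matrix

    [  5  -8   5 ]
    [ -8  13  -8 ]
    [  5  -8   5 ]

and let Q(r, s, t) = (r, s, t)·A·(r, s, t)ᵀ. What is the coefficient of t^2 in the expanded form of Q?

The coefficient of t^2 is the diagonal entry A[3,3] = 5.

5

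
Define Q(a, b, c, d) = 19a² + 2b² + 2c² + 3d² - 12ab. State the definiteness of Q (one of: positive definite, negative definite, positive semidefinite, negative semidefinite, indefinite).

positive definite

The symmetric matrix is A = [[19, -6, 0, 0], [-6, 2, 0, 0], [0, 0, 2, 0], [0, 0, 0, 3]].
Symmetric row and column elimination reduces A to a congruent diagonal form with pivots 19, 2/19, 2, 3.
So there are 4 positive pivots.
Hence Q is positive definite.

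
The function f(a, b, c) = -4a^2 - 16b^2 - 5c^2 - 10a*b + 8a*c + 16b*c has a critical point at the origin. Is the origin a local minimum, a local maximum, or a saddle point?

local maximum

The Hessian at the origin is H = [[-8, -10, 8], [-10, -32, 16], [8, 16, -10]].
Symmetric row and column elimination reduces H to a congruent diagonal form with pivots -8, -39/2, -2/13.
Counting signs: 3 negative.
H is negative definite, so the origin is a strict local maximum.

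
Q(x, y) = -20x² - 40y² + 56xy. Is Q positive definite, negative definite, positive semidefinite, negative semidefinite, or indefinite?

Write A = [[-20, 28], [28, -40]].
Congruent diagonalization of A (simultaneous row and column reduction) yields pivots -20, -4/5.
So there are 2 negative pivots.
Hence Q is negative definite.

negative definite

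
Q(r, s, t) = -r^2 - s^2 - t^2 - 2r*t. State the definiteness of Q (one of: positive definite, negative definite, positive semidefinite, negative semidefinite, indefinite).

The associated matrix is A = [[-1, 0, -1], [0, -1, 0], [-1, 0, -1]].
Row-reducing A symmetrically gives the diagonal entries -1, -1, 0.
That gives 2 negative, 1 zero pivots.
Hence Q is negative semidefinite.

negative semidefinite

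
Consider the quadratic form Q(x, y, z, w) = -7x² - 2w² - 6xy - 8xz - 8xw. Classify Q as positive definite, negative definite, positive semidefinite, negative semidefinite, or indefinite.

indefinite

Write A = [[-7, -3, -4, -4], [-3, 0, 0, 0], [-4, 0, 0, 0], [-4, 0, 0, -2]].
Row-reducing A symmetrically gives the diagonal entries -7, 9/7, 0, -2.
Counting signs: 1 positive, 2 negative, 1 zero.
Hence Q is indefinite.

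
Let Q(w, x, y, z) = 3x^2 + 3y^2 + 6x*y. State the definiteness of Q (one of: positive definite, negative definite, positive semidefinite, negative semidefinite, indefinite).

positive semidefinite

The associated matrix is A = [[0, 0, 0, 0], [0, 3, 3, 0], [0, 3, 3, 0], [0, 0, 0, 0]].
Symmetric row and column elimination reduces A to a congruent diagonal form with pivots 0, 3, 0, 0.
That gives 1 positive, 3 zero pivots.
Hence Q is positive semidefinite.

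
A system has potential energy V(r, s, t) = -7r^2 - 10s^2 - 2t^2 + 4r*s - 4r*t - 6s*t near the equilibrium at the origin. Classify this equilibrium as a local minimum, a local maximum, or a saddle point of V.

The Hessian at the origin is H = [[-14, 4, -4], [4, -20, -6], [-4, -6, -4]].
Applying the same elementary operations to the rows and columns of H produces a congruent diagonal matrix with entries -14, -132/7, -5/33.
That gives 3 negative pivots.
H is negative definite, so the origin is a strict local maximum.

local maximum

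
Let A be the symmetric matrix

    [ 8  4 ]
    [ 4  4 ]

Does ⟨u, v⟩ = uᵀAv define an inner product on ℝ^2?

Leading principal minors: Δ_1 = 8, Δ_2 = 16.
All leading principal minors are positive, so by Sylvester's criterion Q is positive definite.
⟨·,·⟩ is an inner product exactly when A is positive definite.

yes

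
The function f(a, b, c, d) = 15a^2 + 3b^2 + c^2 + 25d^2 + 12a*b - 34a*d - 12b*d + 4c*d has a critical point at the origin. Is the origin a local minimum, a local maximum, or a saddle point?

The Hessian at the origin is H = [[30, 12, 0, -34], [12, 6, 0, -12], [0, 0, 2, 4], [-34, -12, 4, 50]].
Row-reducing H symmetrically gives the diagonal entries 30, 6/5, 2, 4/3.
Counting signs: 4 positive.
H is positive definite, so the origin is a strict local minimum.

local minimum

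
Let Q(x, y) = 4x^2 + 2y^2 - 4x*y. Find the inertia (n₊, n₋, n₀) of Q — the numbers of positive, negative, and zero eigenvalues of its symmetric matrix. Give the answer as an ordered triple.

(2, 0, 0)

Write A = [[4, -2], [-2, 2]].
Congruent diagonalization of A (simultaneous row and column reduction) yields pivots 4, 1.
Counting signs: 2 positive.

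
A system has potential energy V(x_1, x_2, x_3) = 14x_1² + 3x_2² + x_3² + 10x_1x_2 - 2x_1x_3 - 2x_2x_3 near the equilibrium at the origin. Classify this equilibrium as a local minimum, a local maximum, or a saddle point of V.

local minimum

The Hessian at the origin is H = [[28, 10, -2], [10, 6, -2], [-2, -2, 2]].
Row-reducing H symmetrically gives the diagonal entries 28, 17/7, 20/17.
Counting signs: 3 positive.
H is positive definite, so the origin is a strict local minimum.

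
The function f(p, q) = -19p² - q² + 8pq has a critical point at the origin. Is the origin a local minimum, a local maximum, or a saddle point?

local maximum

The Hessian at the origin is H = [[-38, 8], [8, -2]].
det H = -38·-2 − (8)² = 12 > 0 and H[1,1] = -38 < 0, so H is negative definite.
Therefore the origin is a local maximum.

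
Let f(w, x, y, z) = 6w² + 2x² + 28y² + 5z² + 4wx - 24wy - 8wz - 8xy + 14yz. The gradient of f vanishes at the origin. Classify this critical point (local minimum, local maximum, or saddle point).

local minimum

The Hessian at the origin is H = [[12, 4, -24, -8], [4, 4, -8, 0], [-24, -8, 56, 14], [-8, 0, 14, 10]].
Symmetric row and column elimination reduces H to a congruent diagonal form with pivots 12, 8/3, 8, 3/2.
So there are 4 positive pivots.
H is positive definite, so the origin is a strict local minimum.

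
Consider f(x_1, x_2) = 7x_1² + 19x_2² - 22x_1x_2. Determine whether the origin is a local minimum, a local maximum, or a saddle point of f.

The Hessian at the origin is H = [[14, -22], [-22, 38]].
det H = 14·38 − (-22)² = 48 > 0 and H[1,1] = 14 > 0, so H is positive definite.
Therefore the origin is a local minimum.

local minimum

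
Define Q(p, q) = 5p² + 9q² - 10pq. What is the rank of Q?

The associated matrix is A = [[5, -5], [-5, 9]].
An LDLᵀ factorisation of A has diagonal entries 5, 4.
So there are 2 positive pivots.
The rank is the number of nonzero pivots: 2.

2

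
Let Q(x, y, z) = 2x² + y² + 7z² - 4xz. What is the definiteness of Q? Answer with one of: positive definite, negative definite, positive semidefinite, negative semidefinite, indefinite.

The associated matrix is A = [[2, 0, -2], [0, 1, 0], [-2, 0, 7]].
Symmetric row and column elimination reduces A to a congruent diagonal form with pivots 2, 1, 5.
That gives 3 positive pivots.
Hence Q is positive definite.

positive definite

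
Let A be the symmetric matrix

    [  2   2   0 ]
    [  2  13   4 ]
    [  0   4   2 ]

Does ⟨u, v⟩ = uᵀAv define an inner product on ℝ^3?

yes

Leading principal minors: Δ_1 = 2, Δ_2 = 22, Δ_3 = 12.
All leading principal minors are positive, so by Sylvester's criterion Q is positive definite.
⟨·,·⟩ is an inner product exactly when A is positive definite.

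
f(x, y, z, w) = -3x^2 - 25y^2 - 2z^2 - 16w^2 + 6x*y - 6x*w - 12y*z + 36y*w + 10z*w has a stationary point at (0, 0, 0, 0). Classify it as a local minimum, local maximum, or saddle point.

The Hessian at the origin is H = [[-6, 6, 0, -6], [6, -50, -12, 36], [0, -12, -4, 10], [-6, 36, 10, -32]].
Symmetric row and column elimination reduces H to a congruent diagonal form with pivots -6, -44, -8/11, -1.
That gives 4 negative pivots.
H is negative definite, so the origin is a strict local maximum.

local maximum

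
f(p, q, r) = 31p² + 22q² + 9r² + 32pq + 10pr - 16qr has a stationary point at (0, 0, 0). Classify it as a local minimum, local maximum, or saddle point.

local minimum

The Hessian at the origin is H = [[62, 32, 10], [32, 44, -16], [10, -16, 18]].
Congruent diagonalization of H (simultaneous row and column reduction) yields pivots 62, 852/31, 20/213.
That gives 3 positive pivots.
H is positive definite, so the origin is a strict local minimum.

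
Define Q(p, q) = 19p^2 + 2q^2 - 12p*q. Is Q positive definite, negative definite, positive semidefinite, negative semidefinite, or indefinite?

positive definite

The symmetric matrix of Q is A = [[19, -6], [-6, 2]].
Leading principal minors: Δ_1 = 19, Δ_2 = 2.
All leading principal minors are positive, so by Sylvester's criterion Q is positive definite.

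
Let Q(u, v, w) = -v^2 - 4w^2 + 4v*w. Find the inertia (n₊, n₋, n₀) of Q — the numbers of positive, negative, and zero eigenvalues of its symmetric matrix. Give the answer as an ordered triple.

(0, 1, 2)

The associated matrix is A = [[0, 0, 0], [0, -1, 2], [0, 2, -4]].
Applying the same elementary operations to the rows and columns of A produces a congruent diagonal matrix with entries 0, -1, 0.
So there are 1 negative, 2 zero pivots.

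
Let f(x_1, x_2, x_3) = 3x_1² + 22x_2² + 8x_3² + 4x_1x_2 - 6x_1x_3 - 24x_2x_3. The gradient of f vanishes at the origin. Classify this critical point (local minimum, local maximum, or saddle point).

local minimum

The Hessian at the origin is H = [[6, 4, -6], [4, 44, -24], [-6, -24, 16]].
Row-reducing H symmetrically gives the diagonal entries 6, 124/3, 10/31.
That gives 3 positive pivots.
H is positive definite, so the origin is a strict local minimum.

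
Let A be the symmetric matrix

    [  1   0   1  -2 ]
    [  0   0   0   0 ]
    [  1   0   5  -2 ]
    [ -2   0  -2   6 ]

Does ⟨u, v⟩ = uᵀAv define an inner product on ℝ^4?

no

Congruent diagonalization of A (simultaneous row and column reduction) yields pivots 1, 0, 4, 2.
So there are 3 positive, 1 zero pivots.
Hence Q is positive semidefinite.
⟨·,·⟩ is an inner product exactly when A is positive definite.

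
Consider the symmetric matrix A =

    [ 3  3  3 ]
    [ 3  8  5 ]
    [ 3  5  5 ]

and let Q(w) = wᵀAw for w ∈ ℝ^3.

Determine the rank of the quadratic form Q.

3

Applying the same elementary operations to the rows and columns of A produces a congruent diagonal matrix with entries 3, 5, 6/5.
That gives 3 positive pivots.
The rank is the number of nonzero pivots: 3.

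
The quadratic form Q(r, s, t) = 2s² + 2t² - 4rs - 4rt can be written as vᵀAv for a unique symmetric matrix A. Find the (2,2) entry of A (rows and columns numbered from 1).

2

The coefficient of s² in Q is 2, and that is exactly A[2,2].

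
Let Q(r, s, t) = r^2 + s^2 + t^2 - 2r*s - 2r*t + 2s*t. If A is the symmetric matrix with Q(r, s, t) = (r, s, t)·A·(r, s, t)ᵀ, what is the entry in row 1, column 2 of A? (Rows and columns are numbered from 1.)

-1

The coefficient of r·s in Q is -2. For a symmetric A this equals A[1,2] + A[2,1] = 2·A[1,2].
So A[1,2] = -2/2 = -1.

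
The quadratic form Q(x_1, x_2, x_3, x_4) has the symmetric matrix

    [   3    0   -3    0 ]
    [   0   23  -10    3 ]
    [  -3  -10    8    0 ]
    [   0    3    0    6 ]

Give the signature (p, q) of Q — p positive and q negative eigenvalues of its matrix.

(4, 0)

Applying the same elementary operations to the rows and columns of A produces a congruent diagonal matrix with entries 3, 23, 15/23, 3.
Counting signs: 4 positive.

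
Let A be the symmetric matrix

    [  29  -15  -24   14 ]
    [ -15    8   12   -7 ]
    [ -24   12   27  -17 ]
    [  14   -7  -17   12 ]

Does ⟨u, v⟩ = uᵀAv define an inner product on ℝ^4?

yes

Leading principal minors: Δ_1 = 29, Δ_2 = 7, Δ_3 = 45, Δ_4 = 50.
All leading principal minors are positive, so by Sylvester's criterion Q is positive definite.
⟨·,·⟩ is an inner product exactly when A is positive definite.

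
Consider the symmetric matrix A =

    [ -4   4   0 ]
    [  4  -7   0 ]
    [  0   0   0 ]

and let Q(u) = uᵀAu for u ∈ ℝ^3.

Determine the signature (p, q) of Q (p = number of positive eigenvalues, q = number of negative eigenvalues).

Congruent diagonalization of A (simultaneous row and column reduction) yields pivots -4, -3, 0.
That gives 2 negative, 1 zero pivots.

(0, 2)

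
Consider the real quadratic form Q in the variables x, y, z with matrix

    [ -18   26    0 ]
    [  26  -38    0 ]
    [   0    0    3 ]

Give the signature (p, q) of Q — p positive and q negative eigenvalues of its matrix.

(1, 2)

Symmetric row and column elimination reduces A to a congruent diagonal form with pivots -18, -4/9, 3.
So there are 1 positive, 2 negative pivots.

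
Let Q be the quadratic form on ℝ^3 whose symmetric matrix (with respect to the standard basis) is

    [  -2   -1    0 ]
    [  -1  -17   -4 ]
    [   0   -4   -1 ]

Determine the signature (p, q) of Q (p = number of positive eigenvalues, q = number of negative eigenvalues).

(0, 3)

Row-reducing A symmetrically gives the diagonal entries -2, -33/2, -1/33.
Counting signs: 3 negative.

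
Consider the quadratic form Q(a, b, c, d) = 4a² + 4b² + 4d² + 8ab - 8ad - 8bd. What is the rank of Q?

1

Write A = [[4, 4, 0, -4], [4, 4, 0, -4], [0, 0, 0, 0], [-4, -4, 0, 4]].
Congruent diagonalization of A (simultaneous row and column reduction) yields pivots 4, 0, 0, 0.
So there are 1 positive, 3 zero pivots.
The rank is the number of nonzero pivots: 1.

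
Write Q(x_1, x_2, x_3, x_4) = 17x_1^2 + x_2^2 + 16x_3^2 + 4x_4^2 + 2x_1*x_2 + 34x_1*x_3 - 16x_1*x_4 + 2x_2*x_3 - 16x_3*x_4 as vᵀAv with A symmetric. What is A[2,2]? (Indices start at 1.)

The coefficient of x_2^2 in Q is 1, and that is exactly A[2,2].

1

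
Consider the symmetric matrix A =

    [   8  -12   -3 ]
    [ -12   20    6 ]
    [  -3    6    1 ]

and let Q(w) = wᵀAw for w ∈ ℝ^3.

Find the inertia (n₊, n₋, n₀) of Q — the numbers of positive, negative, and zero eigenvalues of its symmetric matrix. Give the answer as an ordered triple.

(2, 1, 0)

Symmetric row and column elimination reduces A to a congruent diagonal form with pivots 8, 2, -5/4.
So there are 2 positive, 1 negative pivots.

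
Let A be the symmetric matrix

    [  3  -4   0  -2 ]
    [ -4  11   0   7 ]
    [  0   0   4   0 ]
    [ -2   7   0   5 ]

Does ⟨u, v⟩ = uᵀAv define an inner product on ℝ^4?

yes

Applying the same elementary operations to the rows and columns of A produces a congruent diagonal matrix with entries 3, 17/3, 4, 6/17.
So there are 4 positive pivots.
Hence Q is positive definite.
⟨·,·⟩ is an inner product exactly when A is positive definite.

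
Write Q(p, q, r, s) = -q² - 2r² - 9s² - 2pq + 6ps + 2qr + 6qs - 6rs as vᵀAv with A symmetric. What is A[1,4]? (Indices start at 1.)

The coefficient of p·s in Q is 6. For a symmetric A this equals A[1,4] + A[4,1] = 2·A[1,4].
So A[1,4] = 6/2 = 3.

3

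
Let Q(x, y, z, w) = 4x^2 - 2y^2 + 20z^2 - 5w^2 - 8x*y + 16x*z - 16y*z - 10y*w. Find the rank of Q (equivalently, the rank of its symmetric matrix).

The associated matrix is A = [[4, -4, 8, 0], [-4, -2, -8, -5], [8, -8, 20, 0], [0, -5, 0, -5]].
Applying the same elementary operations to the rows and columns of A produces a congruent diagonal matrix with entries 4, -6, 4, -5/6.
That gives 2 positive, 2 negative pivots.
The rank is the number of nonzero pivots: 4.

4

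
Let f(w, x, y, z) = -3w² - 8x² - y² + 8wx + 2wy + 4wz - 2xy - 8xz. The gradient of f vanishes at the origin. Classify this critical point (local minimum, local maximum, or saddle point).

saddle point

The Hessian at the origin is H = [[-6, 8, 2, 4], [8, -16, -2, -8], [2, -2, -2, 0], [4, -8, 0, 0]].
Row-reducing H symmetrically gives the diagonal entries -6, -16/3, -5/4, 24/5.
That gives 1 positive, 3 negative pivots.
H is indefinite, so the origin is a saddle point.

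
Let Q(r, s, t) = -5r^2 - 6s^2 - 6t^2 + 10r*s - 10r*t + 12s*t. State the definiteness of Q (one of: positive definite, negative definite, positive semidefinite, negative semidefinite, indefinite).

negative semidefinite

Write A = [[-5, 5, -5], [5, -6, 6], [-5, 6, -6]].
Applying the same elementary operations to the rows and columns of A produces a congruent diagonal matrix with entries -5, -1, 0.
That gives 2 negative, 1 zero pivots.
Hence Q is negative semidefinite.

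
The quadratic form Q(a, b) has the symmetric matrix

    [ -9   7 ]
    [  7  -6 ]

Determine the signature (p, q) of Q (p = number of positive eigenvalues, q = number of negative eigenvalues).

Applying the same elementary operations to the rows and columns of A produces a congruent diagonal matrix with entries -9, -5/9.
Counting signs: 2 negative.

(0, 2)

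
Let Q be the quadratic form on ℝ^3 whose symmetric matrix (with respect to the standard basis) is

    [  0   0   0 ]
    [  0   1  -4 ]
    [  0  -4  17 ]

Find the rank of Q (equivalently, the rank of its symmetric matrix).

Applying the same elementary operations to the rows and columns of A produces a congruent diagonal matrix with entries 0, 1, 1.
Counting signs: 2 positive, 1 zero.
The rank is the number of nonzero pivots: 2.

2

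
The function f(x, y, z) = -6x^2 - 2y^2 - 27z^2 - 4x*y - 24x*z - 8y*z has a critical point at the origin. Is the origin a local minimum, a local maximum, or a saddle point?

The Hessian at the origin is H = [[-12, -4, -24], [-4, -4, -8], [-24, -8, -54]].
Row-reducing H symmetrically gives the diagonal entries -12, -8/3, -6.
That gives 3 negative pivots.
H is negative definite, so the origin is a strict local maximum.

local maximum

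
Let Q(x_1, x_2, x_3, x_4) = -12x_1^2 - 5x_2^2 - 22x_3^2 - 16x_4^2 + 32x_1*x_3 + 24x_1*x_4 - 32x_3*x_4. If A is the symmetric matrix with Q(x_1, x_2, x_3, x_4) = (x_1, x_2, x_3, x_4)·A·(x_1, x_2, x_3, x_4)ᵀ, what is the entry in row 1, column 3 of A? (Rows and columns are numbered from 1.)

16

The coefficient of x_1·x_3 in Q is 32. For a symmetric A this equals A[1,3] + A[3,1] = 2·A[1,3].
So A[1,3] = 32/2 = 16.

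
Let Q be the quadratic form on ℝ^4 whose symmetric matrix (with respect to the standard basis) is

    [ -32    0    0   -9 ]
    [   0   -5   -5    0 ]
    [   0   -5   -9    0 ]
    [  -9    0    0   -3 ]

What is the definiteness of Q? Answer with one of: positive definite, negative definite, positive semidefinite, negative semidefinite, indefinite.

negative definite

Applying the same elementary operations to the rows and columns of A produces a congruent diagonal matrix with entries -32, -5, -4, -15/32.
Counting signs: 4 negative.
Hence Q is negative definite.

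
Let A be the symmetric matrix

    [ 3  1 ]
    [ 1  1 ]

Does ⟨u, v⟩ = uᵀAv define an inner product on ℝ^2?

yes

Leading principal minors: Δ_1 = 3, Δ_2 = 2.
All leading principal minors are positive, so by Sylvester's criterion Q is positive definite.
⟨·,·⟩ is an inner product exactly when A is positive definite.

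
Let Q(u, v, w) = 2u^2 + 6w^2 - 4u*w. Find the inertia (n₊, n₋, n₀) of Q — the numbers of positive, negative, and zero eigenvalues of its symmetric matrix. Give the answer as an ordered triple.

The symmetric matrix is A = [[2, 0, -2], [0, 0, 0], [-2, 0, 6]].
Congruent diagonalization of A (simultaneous row and column reduction) yields pivots 2, 0, 4.
So there are 2 positive, 1 zero pivots.

(2, 0, 1)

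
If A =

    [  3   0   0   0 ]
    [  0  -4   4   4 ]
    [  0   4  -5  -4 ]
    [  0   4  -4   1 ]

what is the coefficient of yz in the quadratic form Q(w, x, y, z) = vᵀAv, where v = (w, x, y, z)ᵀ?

The coefficient of yz is A[3,4] + A[4,3] = 2·(-4) = -8.

-8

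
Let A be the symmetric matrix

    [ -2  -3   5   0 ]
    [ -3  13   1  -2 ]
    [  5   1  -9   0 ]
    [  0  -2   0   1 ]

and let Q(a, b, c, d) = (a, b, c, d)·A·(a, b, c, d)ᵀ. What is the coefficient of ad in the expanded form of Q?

The coefficient of ad is A[1,4] + A[4,1] = 2·0 = 0.

0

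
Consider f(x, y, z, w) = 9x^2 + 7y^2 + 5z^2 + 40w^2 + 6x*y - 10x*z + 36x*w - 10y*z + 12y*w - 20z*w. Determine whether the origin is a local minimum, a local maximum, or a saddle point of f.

local minimum

The Hessian at the origin is H = [[18, 6, -10, 36], [6, 14, -10, 12], [-10, -10, 10, -20], [36, 12, -20, 80]].
Applying the same elementary operations to the rows and columns of H produces a congruent diagonal matrix with entries 18, 12, 20/27, 8.
Counting signs: 4 positive.
H is positive definite, so the origin is a strict local minimum.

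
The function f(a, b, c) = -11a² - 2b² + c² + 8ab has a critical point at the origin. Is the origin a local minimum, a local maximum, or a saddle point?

saddle point

The Hessian at the origin is H = [[-22, 8, 0], [8, -4, 0], [0, 0, 2]].
Row-reducing H symmetrically gives the diagonal entries -22, -12/11, 2.
That gives 1 positive, 2 negative pivots.
H is indefinite, so the origin is a saddle point.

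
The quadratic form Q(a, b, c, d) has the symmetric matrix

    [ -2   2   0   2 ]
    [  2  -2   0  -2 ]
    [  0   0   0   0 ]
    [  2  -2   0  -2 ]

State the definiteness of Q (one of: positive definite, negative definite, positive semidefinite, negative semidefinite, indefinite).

negative semidefinite

Applying the same elementary operations to the rows and columns of A produces a congruent diagonal matrix with entries -2, 0, 0, 0.
So there are 1 negative, 3 zero pivots.
Hence Q is negative semidefinite.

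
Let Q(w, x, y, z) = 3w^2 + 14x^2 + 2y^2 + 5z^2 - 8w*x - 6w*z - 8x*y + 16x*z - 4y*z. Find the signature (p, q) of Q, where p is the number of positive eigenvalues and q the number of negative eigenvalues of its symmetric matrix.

The associated matrix is A = [[3, -4, 0, -3], [-4, 14, -4, 8], [0, -4, 2, -2], [-3, 8, -2, 5]].
Applying the same elementary operations to the rows and columns of A produces a congruent diagonal matrix with entries 3, 26/3, 2/13, 0.
That gives 3 positive, 1 zero pivots.

(3, 0)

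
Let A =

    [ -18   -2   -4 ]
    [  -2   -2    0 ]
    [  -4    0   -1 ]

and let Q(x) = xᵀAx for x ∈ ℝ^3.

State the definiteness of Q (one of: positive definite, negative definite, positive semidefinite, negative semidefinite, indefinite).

Symmetric row and column elimination reduces A to a congruent diagonal form with pivots -18, -16/9, 0.
So there are 2 negative, 1 zero pivots.
Hence Q is negative semidefinite.

negative semidefinite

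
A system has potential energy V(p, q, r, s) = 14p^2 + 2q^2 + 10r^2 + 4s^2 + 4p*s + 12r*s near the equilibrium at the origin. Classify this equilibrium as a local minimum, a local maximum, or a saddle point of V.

The Hessian at the origin is H = [[28, 0, 0, 4], [0, 4, 0, 0], [0, 0, 20, 12], [4, 0, 12, 8]].
Symmetric row and column elimination reduces H to a congruent diagonal form with pivots 28, 4, 20, 8/35.
Counting signs: 4 positive.
H is positive definite, so the origin is a strict local minimum.

local minimum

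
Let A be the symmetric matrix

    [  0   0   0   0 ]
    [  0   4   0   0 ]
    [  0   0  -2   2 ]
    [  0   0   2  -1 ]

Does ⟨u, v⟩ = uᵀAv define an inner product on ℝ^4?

Applying the same elementary operations to the rows and columns of A produces a congruent diagonal matrix with entries 0, 4, -2, 1.
Counting signs: 2 positive, 1 negative, 1 zero.
Hence Q is indefinite.
⟨·,·⟩ is an inner product exactly when A is positive definite.

no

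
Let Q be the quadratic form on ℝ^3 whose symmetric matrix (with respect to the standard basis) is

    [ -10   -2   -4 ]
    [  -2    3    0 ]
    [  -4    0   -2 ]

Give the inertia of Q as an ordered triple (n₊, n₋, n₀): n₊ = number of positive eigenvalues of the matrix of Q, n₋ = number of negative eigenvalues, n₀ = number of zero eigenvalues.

(1, 2, 0)

Applying the same elementary operations to the rows and columns of A produces a congruent diagonal matrix with entries -10, 17/5, -10/17.
That gives 1 positive, 2 negative pivots.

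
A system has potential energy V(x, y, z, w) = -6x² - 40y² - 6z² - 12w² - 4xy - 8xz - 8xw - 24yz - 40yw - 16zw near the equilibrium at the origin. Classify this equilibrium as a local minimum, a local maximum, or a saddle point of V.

The Hessian at the origin is H = [[-12, -4, -8, -8], [-4, -80, -24, -40], [-8, -24, -12, -16], [-8, -40, -16, -24]].
Row-reducing H symmetrically gives the diagonal entries -12, -236/3, -52/59, -8/13.
So there are 4 negative pivots.
H is negative definite, so the origin is a strict local maximum.

local maximum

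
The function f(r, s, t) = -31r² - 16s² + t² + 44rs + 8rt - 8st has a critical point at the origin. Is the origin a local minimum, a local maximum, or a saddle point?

The Hessian at the origin is H = [[-62, 44, 8], [44, -32, -8], [8, -8, 2]].
An LDLᵀ factorisation of H has diagonal entries -62, -24/31, 10.
That gives 1 positive, 2 negative pivots.
H is indefinite, so the origin is a saddle point.

saddle point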